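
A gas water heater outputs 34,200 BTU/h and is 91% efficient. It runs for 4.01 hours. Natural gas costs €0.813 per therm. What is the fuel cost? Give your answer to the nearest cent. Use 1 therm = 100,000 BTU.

Heat delivered = 34,200 BTU/h × 4.01 h = 137,142 BTU
Gas input = 137,142 / 0.91 = 150,705 BTU
= 150,705 / 100,000 = 1.507 therm
Cost = 1.507 × €0.813/therm = €1.23

€1.23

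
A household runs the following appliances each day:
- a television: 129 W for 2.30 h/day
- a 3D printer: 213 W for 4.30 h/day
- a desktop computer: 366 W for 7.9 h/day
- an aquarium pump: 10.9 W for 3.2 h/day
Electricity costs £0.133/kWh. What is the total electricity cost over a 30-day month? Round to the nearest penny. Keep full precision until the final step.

£16.51

television: 129 W × 2.30 h × 30 d = 8,901 Wh = 8.901 kWh
3D printer: 213 W × 4.30 h × 30 d = 27,477 Wh = 27.48 kWh
desktop computer: 366 W × 7.9 h × 30 d = 86,742 Wh = 86.74 kWh
aquarium pump: 10.9 W × 3.2 h × 30 d = 1,046 Wh = 1.046 kWh
Total energy = 8.901 + 27.48 + 86.74 + 1.046 = 124.2 kWh
Cost = 124.2 kWh × £0.133 = £16.51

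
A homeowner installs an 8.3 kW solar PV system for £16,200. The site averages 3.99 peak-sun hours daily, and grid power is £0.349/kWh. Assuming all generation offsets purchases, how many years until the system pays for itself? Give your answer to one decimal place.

Daily generation = 8.3 kW × 3.99 h = 33.12 kWh
Annual generation = 33.12 × 365 = 12088 kWh
Annual savings = 12088 × £0.349 = £4,218.61
Payback = £16,200 / £4,218.61 = 3.84 years

3.8 years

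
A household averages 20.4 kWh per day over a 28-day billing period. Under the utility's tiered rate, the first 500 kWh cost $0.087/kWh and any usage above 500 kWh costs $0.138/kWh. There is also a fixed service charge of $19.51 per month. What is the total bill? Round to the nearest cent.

Usage = 20.4 kWh/day × 28 days = 571.2 kWh
First 500 kWh × $0.087 = $43.50
Remaining 71.2 kWh × $0.138 = $9.83
Energy charge = $53.33; + service $19.51 = $72.84

$72.84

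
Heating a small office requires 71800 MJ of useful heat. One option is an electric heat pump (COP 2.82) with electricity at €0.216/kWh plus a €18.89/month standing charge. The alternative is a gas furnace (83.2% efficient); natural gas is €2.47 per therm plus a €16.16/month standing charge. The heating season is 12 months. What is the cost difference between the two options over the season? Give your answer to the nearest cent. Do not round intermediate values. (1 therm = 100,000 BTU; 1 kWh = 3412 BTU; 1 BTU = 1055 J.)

€459.87

Heat load = 71800 MJ = 71,800,000,000 J / 1055 = 68,056,872 BTU
Gas: input = 68,056,872 / 0.832 = 81,799,125 BTU = 818 therm → 818 × €2.47 = €2,020.44; + 12 × €16.16 standing = €2,214.36
Heat pump: 68,056,872 BTU / 3412 = 19,950 kWh heat; / 2.82 = 7,073 kWh in → × €0.216 = €1,527.80; + 12 × €18.89 standing = €1,754.48
Difference = |€2,214.36 − €1,754.48| = €459.87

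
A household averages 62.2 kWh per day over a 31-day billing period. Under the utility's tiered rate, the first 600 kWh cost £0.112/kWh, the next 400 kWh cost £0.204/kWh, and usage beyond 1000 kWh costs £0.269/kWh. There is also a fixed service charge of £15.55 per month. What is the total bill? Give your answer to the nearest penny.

Usage = 62.2 kWh/day × 31 days = 1928.2 kWh
First 600 kWh × £0.112 = £67.20
Next 400 kWh × £0.204 = £81.60
Remaining 928.2 kWh × £0.269 = £249.69
Energy charge = £398.49; + service £15.55 = £414.04

£414.04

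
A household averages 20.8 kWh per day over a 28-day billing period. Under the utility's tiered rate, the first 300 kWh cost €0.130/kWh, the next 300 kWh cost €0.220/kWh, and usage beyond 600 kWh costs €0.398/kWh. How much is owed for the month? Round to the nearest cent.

Usage = 20.8 kWh/day × 28 days = 582.4 kWh
First 300 kWh × €0.130 = €39.00
Next 282.4 kWh × €0.220 = €62.13
Remaining tier: 0 kWh (not reached)
Total = €101.13

€101.13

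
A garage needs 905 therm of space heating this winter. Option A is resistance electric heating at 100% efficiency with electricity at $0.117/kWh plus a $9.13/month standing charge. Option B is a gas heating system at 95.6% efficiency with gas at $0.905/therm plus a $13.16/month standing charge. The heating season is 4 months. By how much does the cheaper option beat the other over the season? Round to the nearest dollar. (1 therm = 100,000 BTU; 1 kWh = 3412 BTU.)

$2230

Heat load = 905 therm × 100,000 = 90,500,000 BTU
Gas: input = 90,500,000 / 0.956 = 94,665,272 BTU = 946.7 therm → 946.7 × $0.905 = $856.72; + 4 × $13.16 standing = $909.36
Electric: 90,500,000 BTU / 3412 = 26,520 kWh → × $0.117 = $3,103.31; + 4 × $9.13 standing = $3,139.83
Difference = |$909.36 − $3,139.83| = $2,230.47 ≈ $2230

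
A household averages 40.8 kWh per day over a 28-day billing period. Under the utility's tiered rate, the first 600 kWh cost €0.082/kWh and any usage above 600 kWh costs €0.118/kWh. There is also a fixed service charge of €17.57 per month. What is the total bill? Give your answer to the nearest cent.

Usage = 40.8 kWh/day × 28 days = 1142.4 kWh
First 600 kWh × €0.082 = €49.20
Remaining 542.4 kWh × €0.118 = €64.00
Energy charge = €113.20; + service €17.57 = €130.77

€130.77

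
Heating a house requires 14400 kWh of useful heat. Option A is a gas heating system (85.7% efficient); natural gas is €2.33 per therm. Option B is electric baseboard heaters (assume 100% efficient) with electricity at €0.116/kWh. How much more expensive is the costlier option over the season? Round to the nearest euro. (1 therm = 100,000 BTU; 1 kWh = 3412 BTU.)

Heat load = 14400 kWh × 3412 = 49,132,800 BTU
Gas: input = 49,132,800 / 0.857 = 57,331,155 BTU = 573.3 therm → 573.3 × €2.33 = €1,335.82
Electric: 49,132,800 BTU / 3412 = 14,400 kWh → × €0.116 = €1,670.40
Difference = |€1,335.82 − €1,670.40| = €334.58 ≈ €335

€335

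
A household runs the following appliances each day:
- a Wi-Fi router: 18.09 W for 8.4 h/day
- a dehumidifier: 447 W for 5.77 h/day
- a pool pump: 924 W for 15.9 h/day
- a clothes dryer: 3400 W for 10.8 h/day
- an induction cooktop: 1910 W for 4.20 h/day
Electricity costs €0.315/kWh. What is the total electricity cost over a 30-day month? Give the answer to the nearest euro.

€587

Wi-Fi router: 18.09 W × 8.4 h × 30 d = 4,559 Wh = 4.559 kWh
dehumidifier: 447 W × 5.77 h × 30 d = 77,376 Wh = 77.38 kWh
pool pump: 924 W × 15.9 h × 30 d = 440,748 Wh = 440.7 kWh
clothes dryer: 3400 W × 10.8 h × 30 d = 1,101,600 Wh = 1,102 kWh
induction cooktop: 1910 W × 4.20 h × 30 d = 240,660 Wh = 240.7 kWh
Total energy = 4.559 + 77.38 + 440.7 + 1,102 + 240.7 = 1,865 kWh
Cost = 1,865 kWh × €0.315 = €587.46 ≈ €587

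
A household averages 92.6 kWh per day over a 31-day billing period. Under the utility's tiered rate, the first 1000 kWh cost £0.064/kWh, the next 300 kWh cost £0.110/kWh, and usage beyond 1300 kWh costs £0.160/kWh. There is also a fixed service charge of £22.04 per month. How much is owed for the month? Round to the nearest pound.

Usage = 92.6 kWh/day × 31 days = 2870.6 kWh
First 1000 kWh × £0.064 = £64.00
Next 300 kWh × £0.110 = £33.00
Remaining 1570.6 kWh × £0.160 = £251.30
Energy charge = £348.30; + service £22.04 = £370.34 ≈ £370

£370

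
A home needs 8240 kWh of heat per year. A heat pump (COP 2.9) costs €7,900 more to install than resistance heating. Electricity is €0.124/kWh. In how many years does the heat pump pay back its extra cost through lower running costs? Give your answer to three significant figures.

11.8 years

Resistance: 8240 kWh × €0.124 = €1,021.76/yr
Heat pump: 8240 / 2.9 = 2841 kWh in → × €0.124 = €352.33/yr
Annual savings = €669.43
Payback = €7,900 / €669.43 = 11.8 years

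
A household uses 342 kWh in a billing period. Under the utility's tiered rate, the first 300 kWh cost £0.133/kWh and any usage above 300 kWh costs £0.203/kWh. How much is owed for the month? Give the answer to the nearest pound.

£48

First 300 kWh × £0.133 = £39.90
Remaining 42 kWh × £0.203 = £8.53
Total = £48.43 ≈ £48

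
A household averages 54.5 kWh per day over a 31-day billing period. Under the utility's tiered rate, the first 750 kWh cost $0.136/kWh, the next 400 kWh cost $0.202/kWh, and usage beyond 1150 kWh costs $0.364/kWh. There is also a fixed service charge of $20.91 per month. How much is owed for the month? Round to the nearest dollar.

Usage = 54.5 kWh/day × 31 days = 1689.5 kWh
First 750 kWh × $0.136 = $102.00
Next 400 kWh × $0.202 = $80.80
Remaining 539.5 kWh × $0.364 = $196.38
Energy charge = $379.18; + service $20.91 = $400.09 ≈ $400

$400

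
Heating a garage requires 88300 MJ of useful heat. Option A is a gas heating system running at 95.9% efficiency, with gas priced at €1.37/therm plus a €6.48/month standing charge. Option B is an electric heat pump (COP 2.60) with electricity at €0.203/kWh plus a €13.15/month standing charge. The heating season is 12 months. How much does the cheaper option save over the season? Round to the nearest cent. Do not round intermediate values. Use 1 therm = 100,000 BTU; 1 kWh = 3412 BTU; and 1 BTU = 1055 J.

€799.61

Heat load = 88300 MJ = 88,300,000,000 J / 1055 = 83,696,682 BTU
Gas: input = 83,696,682 / 0.959 = 87,274,956 BTU = 872.7 therm → 872.7 × €1.37 = €1,195.67; + 12 × €6.48 standing = €1,273.43
Heat pump: 83,696,682 BTU / 3412 = 24,530 kWh heat; / 2.60 = 9,435 kWh in → × €0.203 = €1,915.23; + 12 × €13.15 standing = €2,073.03
Difference = |€1,273.43 − €2,073.03| = €799.61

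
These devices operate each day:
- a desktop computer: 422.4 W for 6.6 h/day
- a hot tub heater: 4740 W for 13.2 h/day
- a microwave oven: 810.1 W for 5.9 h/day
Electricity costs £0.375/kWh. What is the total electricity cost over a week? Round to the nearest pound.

£184

desktop computer: 422.4 W × 6.6 h × 7 d = 19,515 Wh = 19.51 kWh
hot tub heater: 4740 W × 13.2 h × 7 d = 437,976 Wh = 438 kWh
microwave oven: 810.1 W × 5.9 h × 7 d = 33,457 Wh = 33.46 kWh
Total energy = 19.51 + 438 + 33.46 = 490.9 kWh
Cost = 490.9 kWh × £0.375 = £184.11 ≈ £184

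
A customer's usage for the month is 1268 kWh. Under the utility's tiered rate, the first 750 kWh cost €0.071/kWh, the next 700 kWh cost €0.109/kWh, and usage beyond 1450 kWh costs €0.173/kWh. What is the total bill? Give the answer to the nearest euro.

€110

First 750 kWh × €0.071 = €53.25
Next 518 kWh × €0.109 = €56.46
Remaining tier: 0 kWh (not reached)
Total = €109.71 ≈ €110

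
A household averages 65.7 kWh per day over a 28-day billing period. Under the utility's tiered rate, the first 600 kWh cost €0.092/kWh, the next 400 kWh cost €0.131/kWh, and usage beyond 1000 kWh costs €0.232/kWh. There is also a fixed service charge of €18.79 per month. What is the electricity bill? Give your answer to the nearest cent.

€321.18

Usage = 65.7 kWh/day × 28 days = 1839.6 kWh
First 600 kWh × €0.092 = €55.20
Next 400 kWh × €0.131 = €52.40
Remaining 839.6 kWh × €0.232 = €194.79
Energy charge = €302.39; + service €18.79 = €321.18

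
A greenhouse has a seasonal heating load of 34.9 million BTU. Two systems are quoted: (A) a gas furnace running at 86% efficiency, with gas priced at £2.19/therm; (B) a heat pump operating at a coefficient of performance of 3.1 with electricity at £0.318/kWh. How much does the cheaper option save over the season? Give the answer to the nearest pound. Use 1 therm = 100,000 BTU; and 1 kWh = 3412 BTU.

Heat load = 34.9 × 10⁶ BTU = 34,900,000 BTU
Gas: input = 34,900,000 / 0.86 = 40,581,395 BTU = 405.8 therm → 405.8 × £2.19 = £888.73
Heat pump: 34,900,000 BTU / 3412 = 10,230 kWh heat; / 3.1 = 3,300 kWh in → × £0.318 = £1,049.26
Difference = |£888.73 − £1,049.26| = £160.52 ≈ £161

£161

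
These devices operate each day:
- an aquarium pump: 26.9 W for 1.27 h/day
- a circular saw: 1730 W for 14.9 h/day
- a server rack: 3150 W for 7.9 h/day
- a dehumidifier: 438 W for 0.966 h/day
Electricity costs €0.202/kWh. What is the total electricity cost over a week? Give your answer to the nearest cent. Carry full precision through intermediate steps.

€72.28

aquarium pump: 26.9 W × 1.27 h × 7 d = 239 Wh = 0.2391 kWh
circular saw: 1730 W × 14.9 h × 7 d = 180,439 Wh = 180.4 kWh
server rack: 3150 W × 7.9 h × 7 d = 174,195 Wh = 174.2 kWh
dehumidifier: 438 W × 0.966 h × 7 d = 2,962 Wh = 2.962 kWh
Total energy = 0.2391 + 180.4 + 174.2 + 2.962 = 357.8 kWh
Cost = 357.8 kWh × €0.202 = €72.28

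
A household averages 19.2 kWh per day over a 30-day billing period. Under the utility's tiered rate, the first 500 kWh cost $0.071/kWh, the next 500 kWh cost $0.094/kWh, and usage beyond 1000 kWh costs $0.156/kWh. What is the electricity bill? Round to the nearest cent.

Usage = 19.2 kWh/day × 30 days = 576 kWh
First 500 kWh × $0.071 = $35.50
Next 76 kWh × $0.094 = $7.14
Remaining tier: 0 kWh (not reached)
Total = $42.64

$42.64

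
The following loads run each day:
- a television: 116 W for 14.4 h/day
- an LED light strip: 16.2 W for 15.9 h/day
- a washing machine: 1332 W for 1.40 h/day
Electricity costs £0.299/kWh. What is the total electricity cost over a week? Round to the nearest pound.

television: 116 W × 14.4 h × 7 d = 11,693 Wh = 11.69 kWh
LED light strip: 16.2 W × 15.9 h × 7 d = 1,803 Wh = 1.803 kWh
washing machine: 1332 W × 1.40 h × 7 d = 13,054 Wh = 13.05 kWh
Total energy = 11.69 + 1.803 + 13.05 = 26.55 kWh
Cost = 26.55 kWh × £0.299 = £7.94 ≈ £8

£8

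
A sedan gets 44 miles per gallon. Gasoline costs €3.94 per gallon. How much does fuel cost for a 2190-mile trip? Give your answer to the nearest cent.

€196.10

Fuel = 2190 mi / 44 mpg = 49.77 gal
Cost = 49.77 gal × €3.94/gal = €196.10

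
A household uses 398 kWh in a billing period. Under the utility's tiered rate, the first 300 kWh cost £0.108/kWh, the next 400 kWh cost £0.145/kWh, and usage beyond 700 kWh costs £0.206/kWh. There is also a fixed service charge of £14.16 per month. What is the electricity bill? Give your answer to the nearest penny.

First 300 kWh × £0.108 = £32.40
Next 98 kWh × £0.145 = £14.21
Remaining tier: 0 kWh (not reached)
Energy charge = £46.61; + service £14.16 = £60.77

£60.77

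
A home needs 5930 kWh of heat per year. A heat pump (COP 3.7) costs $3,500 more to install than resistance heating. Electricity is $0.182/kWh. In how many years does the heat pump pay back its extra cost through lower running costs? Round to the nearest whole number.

4 years

Resistance: 5930 kWh × $0.182 = $1,079.26/yr
Heat pump: 5930 / 3.7 = 1603 kWh in → × $0.182 = $291.69/yr
Annual savings = $787.57
Payback = $3,500 / $787.57 = 4.44 years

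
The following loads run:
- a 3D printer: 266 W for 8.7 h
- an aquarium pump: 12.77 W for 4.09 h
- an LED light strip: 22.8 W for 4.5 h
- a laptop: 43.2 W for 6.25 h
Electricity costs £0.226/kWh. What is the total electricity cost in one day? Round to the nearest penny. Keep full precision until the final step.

£0.62

3D printer: 266 W × 8.7 h = 2,314 Wh = 2.314 kWh
aquarium pump: 12.77 W × 4.09 h = 52 Wh = 0.05223 kWh
LED light strip: 22.8 W × 4.5 h = 103 Wh = 0.1026 kWh
laptop: 43.2 W × 6.25 h = 270 Wh = 0.27 kWh
Total energy = 2.314 + 0.05223 + 0.1026 + 0.27 = 2.739 kWh
Cost = 2.739 kWh × £0.226 = £0.62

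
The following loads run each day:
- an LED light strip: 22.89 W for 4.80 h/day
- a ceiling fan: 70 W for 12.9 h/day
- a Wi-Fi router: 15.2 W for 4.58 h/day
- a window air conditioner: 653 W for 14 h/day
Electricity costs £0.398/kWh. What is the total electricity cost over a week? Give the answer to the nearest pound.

£28

LED light strip: 22.89 W × 4.80 h × 7 d = 769 Wh = 0.7691 kWh
ceiling fan: 70 W × 12.9 h × 7 d = 6,321 Wh = 6.321 kWh
Wi-Fi router: 15.2 W × 4.58 h × 7 d = 487 Wh = 0.4873 kWh
window air conditioner: 653 W × 14 h × 7 d = 63,994 Wh = 63.99 kWh
Total energy = 0.7691 + 6.321 + 0.4873 + 63.99 = 71.57 kWh
Cost = 71.57 kWh × £0.398 = £28.49 ≈ £28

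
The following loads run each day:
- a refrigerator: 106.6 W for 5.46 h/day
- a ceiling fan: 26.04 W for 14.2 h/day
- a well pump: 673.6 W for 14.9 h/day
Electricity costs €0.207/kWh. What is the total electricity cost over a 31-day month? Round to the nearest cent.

€70.51

refrigerator: 106.6 W × 5.46 h × 31 d = 18,043 Wh = 18.04 kWh
ceiling fan: 26.04 W × 14.2 h × 31 d = 11,463 Wh = 11.46 kWh
well pump: 673.6 W × 14.9 h × 31 d = 311,136 Wh = 311.1 kWh
Total energy = 18.04 + 11.46 + 311.1 = 340.6 kWh
Cost = 340.6 kWh × €0.207 = €70.51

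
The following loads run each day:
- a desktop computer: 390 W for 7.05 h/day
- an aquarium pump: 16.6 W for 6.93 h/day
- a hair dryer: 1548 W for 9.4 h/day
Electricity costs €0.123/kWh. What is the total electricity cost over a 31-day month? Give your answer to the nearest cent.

desktop computer: 390 W × 7.05 h × 31 d = 85,234 Wh = 85.23 kWh
aquarium pump: 16.6 W × 6.93 h × 31 d = 3,566 Wh = 3.566 kWh
hair dryer: 1548 W × 9.4 h × 31 d = 451,087 Wh = 451.1 kWh
Total energy = 85.23 + 3.566 + 451.1 = 539.9 kWh
Cost = 539.9 kWh × €0.123 = €66.41

€66.41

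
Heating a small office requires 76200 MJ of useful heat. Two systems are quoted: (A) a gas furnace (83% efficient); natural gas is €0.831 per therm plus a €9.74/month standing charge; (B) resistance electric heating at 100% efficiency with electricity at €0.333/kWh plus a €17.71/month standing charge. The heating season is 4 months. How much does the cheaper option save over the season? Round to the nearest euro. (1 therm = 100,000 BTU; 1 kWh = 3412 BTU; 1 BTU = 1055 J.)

Heat load = 76200 MJ = 76,200,000,000 J / 1055 = 72,227,488 BTU
Gas: input = 72,227,488 / 0.83 = 87,021,070 BTU = 870.2 therm → 870.2 × €0.831 = €723.15; + 4 × €9.74 standing = €762.11
Electric: 72,227,488 BTU / 3412 = 21,170 kWh → × €0.333 = €7,049.17; + 4 × €17.71 standing = €7,120.01
Difference = |€762.11 − €7,120.01| = €6,357.90 ≈ €6358

€6358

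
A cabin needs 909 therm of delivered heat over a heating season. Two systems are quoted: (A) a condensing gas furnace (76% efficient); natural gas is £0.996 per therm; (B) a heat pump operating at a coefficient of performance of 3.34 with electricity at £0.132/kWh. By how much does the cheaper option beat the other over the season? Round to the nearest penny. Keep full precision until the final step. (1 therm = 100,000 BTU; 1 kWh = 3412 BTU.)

Heat load = 909 therm × 100,000 = 90,900,000 BTU
Gas: input = 90,900,000 / 0.76 = 119,605,263 BTU = 1,196 therm → 1,196 × £0.996 = £1,191.27
Heat pump: 90,900,000 BTU / 3412 = 26,640 kWh heat; / 3.34 = 7,976 kWh in → × £0.132 = £1,052.89
Difference = |£1,191.27 − £1,052.89| = £138.38

£138.38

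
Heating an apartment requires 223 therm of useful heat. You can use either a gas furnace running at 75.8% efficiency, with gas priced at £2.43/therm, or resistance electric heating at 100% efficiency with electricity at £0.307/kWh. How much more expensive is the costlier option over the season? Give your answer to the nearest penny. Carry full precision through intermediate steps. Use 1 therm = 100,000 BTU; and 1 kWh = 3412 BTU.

Heat load = 223 therm × 100,000 = 22,300,000 BTU
Gas: input = 22,300,000 / 0.758 = 29,419,525 BTU = 294.2 therm → 294.2 × £2.43 = £714.89
Electric: 22,300,000 BTU / 3412 = 6,536 kWh → × £0.307 = £2,006.48
Difference = |£714.89 − £2,006.48| = £1,291.58

£1291.58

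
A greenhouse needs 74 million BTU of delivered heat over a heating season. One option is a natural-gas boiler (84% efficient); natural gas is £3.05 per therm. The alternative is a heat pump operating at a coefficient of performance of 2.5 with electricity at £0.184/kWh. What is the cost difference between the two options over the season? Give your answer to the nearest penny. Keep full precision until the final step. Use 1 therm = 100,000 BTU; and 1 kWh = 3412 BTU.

Heat load = 74 × 10⁶ BTU = 74,000,000 BTU
Gas: input = 74,000,000 / 0.84 = 88,095,238 BTU = 881 therm → 881 × £3.05 = £2,686.90
Heat pump: 74,000,000 BTU / 3412 = 21,690 kWh heat; / 2.5 = 8,675 kWh in → × £0.184 = £1,596.25
Difference = |£2,686.90 − £1,596.25| = £1,090.66

£1090.66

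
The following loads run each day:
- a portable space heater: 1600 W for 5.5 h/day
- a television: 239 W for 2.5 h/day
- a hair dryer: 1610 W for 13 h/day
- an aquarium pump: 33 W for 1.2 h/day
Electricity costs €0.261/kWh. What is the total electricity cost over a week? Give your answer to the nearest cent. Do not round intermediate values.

€55.48

portable space heater: 1600 W × 5.5 h × 7 d = 61,600 Wh = 61.6 kWh
television: 239 W × 2.5 h × 7 d = 4,182 Wh = 4.183 kWh
hair dryer: 1610 W × 13 h × 7 d = 146,510 Wh = 146.5 kWh
aquarium pump: 33 W × 1.2 h × 7 d = 277 Wh = 0.2772 kWh
Total energy = 61.6 + 4.183 + 146.5 + 0.2772 = 212.6 kWh
Cost = 212.6 kWh × €0.261 = €55.48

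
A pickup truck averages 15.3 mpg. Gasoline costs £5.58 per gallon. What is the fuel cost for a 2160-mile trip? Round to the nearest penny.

Fuel = 2160 mi / 15.3 mpg = 141.2 gal
Cost = 141.2 gal × £5.58/gal = £787.76

£787.76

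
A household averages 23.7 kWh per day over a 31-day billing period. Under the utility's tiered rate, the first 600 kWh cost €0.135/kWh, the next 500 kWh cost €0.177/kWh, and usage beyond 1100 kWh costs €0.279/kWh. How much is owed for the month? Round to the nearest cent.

€104.84

Usage = 23.7 kWh/day × 31 days = 734.7 kWh
First 600 kWh × €0.135 = €81.00
Next 134.7 kWh × €0.177 = €23.84
Remaining tier: 0 kWh (not reached)
Total = €104.84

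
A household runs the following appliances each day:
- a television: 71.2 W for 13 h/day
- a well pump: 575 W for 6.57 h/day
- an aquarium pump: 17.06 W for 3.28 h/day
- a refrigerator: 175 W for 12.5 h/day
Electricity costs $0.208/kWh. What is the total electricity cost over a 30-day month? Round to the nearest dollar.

television: 71.2 W × 13 h × 30 d = 27,768 Wh = 27.77 kWh
well pump: 575 W × 6.57 h × 30 d = 113,332 Wh = 113.3 kWh
aquarium pump: 17.06 W × 3.28 h × 30 d = 1,679 Wh = 1.679 kWh
refrigerator: 175 W × 12.5 h × 30 d = 65,625 Wh = 65.62 kWh
Total energy = 27.77 + 113.3 + 1.679 + 65.62 = 208.4 kWh
Cost = 208.4 kWh × $0.208 = $43.35 ≈ $43

$43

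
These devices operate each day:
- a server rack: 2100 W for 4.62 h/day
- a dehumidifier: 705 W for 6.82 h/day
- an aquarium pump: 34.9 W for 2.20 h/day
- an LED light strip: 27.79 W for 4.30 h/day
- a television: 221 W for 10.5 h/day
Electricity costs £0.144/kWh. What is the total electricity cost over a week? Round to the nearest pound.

server rack: 2100 W × 4.62 h × 7 d = 67,914 Wh = 67.91 kWh
dehumidifier: 705 W × 6.82 h × 7 d = 33,657 Wh = 33.66 kWh
aquarium pump: 34.9 W × 2.20 h × 7 d = 537 Wh = 0.5375 kWh
LED light strip: 27.79 W × 4.30 h × 7 d = 836 Wh = 0.8365 kWh
television: 221 W × 10.5 h × 7 d = 16,244 Wh = 16.24 kWh
Total energy = 67.91 + 33.66 + 0.5375 + 0.8365 + 16.24 = 119.2 kWh
Cost = 119.2 kWh × £0.144 = £17.16 ≈ £17

£17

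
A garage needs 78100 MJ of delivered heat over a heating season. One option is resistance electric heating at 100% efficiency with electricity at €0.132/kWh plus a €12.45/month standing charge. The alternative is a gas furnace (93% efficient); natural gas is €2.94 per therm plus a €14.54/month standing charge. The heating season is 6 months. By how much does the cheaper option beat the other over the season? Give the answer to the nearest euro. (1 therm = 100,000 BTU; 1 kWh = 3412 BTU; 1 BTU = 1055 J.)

€511

Heat load = 78100 MJ = 78,100,000,000 J / 1055 = 74,028,436 BTU
Gas: input = 74,028,436 / 0.93 = 79,600,469 BTU = 796 therm → 796 × €2.94 = €2,340.25; + 6 × €14.54 standing = €2,427.49
Electric: 74,028,436 BTU / 3412 = 21,700 kWh → × €0.132 = €2,863.94; + 6 × €12.45 standing = €2,938.64
Difference = |€2,427.49 − €2,938.64| = €511.14 ≈ €511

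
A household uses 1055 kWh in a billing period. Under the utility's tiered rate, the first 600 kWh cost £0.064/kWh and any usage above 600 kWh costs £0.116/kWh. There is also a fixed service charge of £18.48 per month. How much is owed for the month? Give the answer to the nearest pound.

£110

First 600 kWh × £0.064 = £38.40
Remaining 455 kWh × £0.116 = £52.78
Energy charge = £91.18; + service £18.48 = £109.66 ≈ £110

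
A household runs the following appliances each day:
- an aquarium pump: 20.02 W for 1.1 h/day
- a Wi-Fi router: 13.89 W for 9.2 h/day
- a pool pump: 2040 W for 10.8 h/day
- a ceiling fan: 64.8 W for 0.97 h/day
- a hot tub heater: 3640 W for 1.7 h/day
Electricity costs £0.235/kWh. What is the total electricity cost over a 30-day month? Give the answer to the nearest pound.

aquarium pump: 20.02 W × 1.1 h × 30 d = 661 Wh = 0.6607 kWh
Wi-Fi router: 13.89 W × 9.2 h × 30 d = 3,834 Wh = 3.834 kWh
pool pump: 2040 W × 10.8 h × 30 d = 660,960 Wh = 661 kWh
ceiling fan: 64.8 W × 0.97 h × 30 d = 1,886 Wh = 1.886 kWh
hot tub heater: 3640 W × 1.7 h × 30 d = 185,640 Wh = 185.6 kWh
Total energy = 0.6607 + 3.834 + 661 + 1.886 + 185.6 = 853 kWh
Cost = 853 kWh × £0.235 = £200.45 ≈ £200

£200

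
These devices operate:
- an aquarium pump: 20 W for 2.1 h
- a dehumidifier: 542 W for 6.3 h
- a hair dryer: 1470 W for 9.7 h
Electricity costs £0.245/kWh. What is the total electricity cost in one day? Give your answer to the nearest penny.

£4.34

aquarium pump: 20 W × 2.1 h = 42 Wh = 0.042 kWh
dehumidifier: 542 W × 6.3 h = 3,415 Wh = 3.415 kWh
hair dryer: 1470 W × 9.7 h = 14,259 Wh = 14.26 kWh
Total energy = 0.042 + 3.415 + 14.26 = 17.72 kWh
Cost = 17.72 kWh × £0.245 = £4.34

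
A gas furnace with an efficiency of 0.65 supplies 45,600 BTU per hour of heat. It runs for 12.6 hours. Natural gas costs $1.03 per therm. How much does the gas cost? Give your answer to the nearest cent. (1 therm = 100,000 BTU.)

Heat delivered = 45,600 BTU/h × 12.6 h = 574,560 BTU
Gas input = 574,560 / 0.65 = 883,938 BTU
= 883,938 / 100,000 = 8.839 therm
Cost = 8.839 × $1.03/therm = $9.10

$9.10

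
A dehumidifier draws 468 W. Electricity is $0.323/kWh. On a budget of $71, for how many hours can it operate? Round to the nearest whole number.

470 h

Energy budget = $71 / $0.323 per kWh = 219.8 kWh = 219,814 Wh
Runtime = 219,814 Wh / 468 W = 469.7 h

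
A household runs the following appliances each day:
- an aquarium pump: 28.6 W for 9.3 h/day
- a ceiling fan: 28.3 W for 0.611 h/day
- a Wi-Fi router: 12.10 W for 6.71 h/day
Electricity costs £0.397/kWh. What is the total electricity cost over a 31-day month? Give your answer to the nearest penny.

£4.49

aquarium pump: 28.6 W × 9.3 h × 31 d = 8,245 Wh = 8.245 kWh
ceiling fan: 28.3 W × 0.611 h × 31 d = 536 Wh = 0.536 kWh
Wi-Fi router: 12.10 W × 6.71 h × 31 d = 2,517 Wh = 2.517 kWh
Total energy = 8.245 + 0.536 + 2.517 = 11.3 kWh
Cost = 11.3 kWh × £0.397 = £4.49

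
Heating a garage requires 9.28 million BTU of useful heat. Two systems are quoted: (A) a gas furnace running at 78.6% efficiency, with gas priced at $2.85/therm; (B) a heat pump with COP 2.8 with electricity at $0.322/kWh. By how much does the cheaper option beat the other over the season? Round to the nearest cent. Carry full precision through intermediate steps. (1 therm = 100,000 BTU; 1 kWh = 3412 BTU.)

Heat load = 9.28 × 10⁶ BTU = 9,280,000 BTU
Gas: input = 9,280,000 / 0.786 = 11,806,616 BTU = 118.1 therm → 118.1 × $2.85 = $336.49
Heat pump: 9,280,000 BTU / 3412 = 2,720 kWh heat; / 2.8 = 971.4 kWh in → × $0.322 = $312.78
Difference = |$336.49 − $312.78| = $23.71

$23.71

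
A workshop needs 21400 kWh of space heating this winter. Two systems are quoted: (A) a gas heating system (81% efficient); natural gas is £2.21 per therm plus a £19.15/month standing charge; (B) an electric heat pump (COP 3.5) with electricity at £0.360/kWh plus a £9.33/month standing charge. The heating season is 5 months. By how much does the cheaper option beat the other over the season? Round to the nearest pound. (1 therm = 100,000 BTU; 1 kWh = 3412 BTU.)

Heat load = 21400 kWh × 3412 = 73,016,800 BTU
Gas: input = 73,016,800 / 0.81 = 90,144,198 BTU = 901.4 therm → 901.4 × £2.21 = £1,992.19; + 5 × £19.15 standing = £2,087.94
Heat pump: 73,016,800 BTU / 3412 = 21,400 kWh heat; / 3.5 = 6,114 kWh in → × £0.360 = £2,201.14; + 5 × £9.33 standing = £2,247.79
Difference = |£2,087.94 − £2,247.79| = £159.86 ≈ £160

£160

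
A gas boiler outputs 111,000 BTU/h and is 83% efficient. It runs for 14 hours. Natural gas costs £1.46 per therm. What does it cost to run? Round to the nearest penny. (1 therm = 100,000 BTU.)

Heat delivered = 111,000 BTU/h × 14 h = 1,554,000 BTU
Gas input = 1,554,000 / 0.83 = 1,872,289 BTU
= 1,872,289 / 100,000 = 18.72 therm
Cost = 18.72 × £1.46/therm = £27.34

£27.34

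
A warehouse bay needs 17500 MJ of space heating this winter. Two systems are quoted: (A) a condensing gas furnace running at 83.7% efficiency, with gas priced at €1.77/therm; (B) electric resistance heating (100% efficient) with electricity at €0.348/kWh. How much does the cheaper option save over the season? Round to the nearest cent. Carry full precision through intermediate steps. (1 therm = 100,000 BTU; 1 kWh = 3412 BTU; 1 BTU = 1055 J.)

€1341.05

Heat load = 17500 MJ = 17,500,000,000 J / 1055 = 16,587,678 BTU
Gas: input = 16,587,678 / 0.837 = 19,818,014 BTU = 198.2 therm → 198.2 × €1.77 = €350.78
Electric: 16,587,678 BTU / 3412 = 4,862 kWh → × €0.348 = €1,691.83
Difference = |€350.78 − €1,691.83| = €1,341.05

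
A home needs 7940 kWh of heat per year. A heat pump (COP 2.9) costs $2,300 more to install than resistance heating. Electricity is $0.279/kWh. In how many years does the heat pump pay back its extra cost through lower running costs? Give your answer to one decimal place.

1.6 years

Resistance: 7940 kWh × $0.279 = $2,215.26/yr
Heat pump: 7940 / 2.9 = 2738 kWh in → × $0.279 = $763.88/yr
Annual savings = $1,451.38
Payback = $2,300 / $1,451.38 = 1.58 years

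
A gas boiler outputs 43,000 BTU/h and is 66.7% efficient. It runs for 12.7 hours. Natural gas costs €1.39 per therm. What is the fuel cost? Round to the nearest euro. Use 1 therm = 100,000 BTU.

Heat delivered = 43,000 BTU/h × 12.7 h = 546,100 BTU
Gas input = 546,100 / 0.667 = 818,741 BTU
= 818,741 / 100,000 = 8.187 therm
Cost = 8.187 × €1.39/therm = €11.38 ≈ €11

€11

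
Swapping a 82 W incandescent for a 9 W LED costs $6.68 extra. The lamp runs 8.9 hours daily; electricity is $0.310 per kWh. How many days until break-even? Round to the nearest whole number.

Power saved = 82 − 9 = 73 W
Daily energy saved = 73 W × 8.9 h = 649.7 Wh = 0.6497 kWh
Daily savings = 0.6497 × $0.310 = $0.2014
Payback = $6.68 / $0.2014 per day = 33.17 days

33 days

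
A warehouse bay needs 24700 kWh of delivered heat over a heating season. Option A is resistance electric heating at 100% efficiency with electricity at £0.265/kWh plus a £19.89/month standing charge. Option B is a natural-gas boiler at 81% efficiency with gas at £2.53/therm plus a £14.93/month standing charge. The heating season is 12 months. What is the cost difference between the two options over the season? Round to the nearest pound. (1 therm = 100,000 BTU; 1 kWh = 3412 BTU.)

£3973

Heat load = 24700 kWh × 3412 = 84,276,400 BTU
Gas: input = 84,276,400 / 0.81 = 104,044,938 BTU = 1,040 therm → 1,040 × £2.53 = £2,632.34; + 12 × £14.93 standing = £2,811.50
Electric: 84,276,400 BTU / 3412 = 24,700 kWh → × £0.265 = £6,545.50; + 12 × £19.89 standing = £6,784.18
Difference = |£2,811.50 − £6,784.18| = £3,972.68 ≈ £3973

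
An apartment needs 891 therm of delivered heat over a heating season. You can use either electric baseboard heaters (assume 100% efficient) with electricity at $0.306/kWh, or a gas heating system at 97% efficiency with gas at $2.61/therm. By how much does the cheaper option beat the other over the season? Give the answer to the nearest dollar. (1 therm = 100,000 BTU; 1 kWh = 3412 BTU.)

Heat load = 891 therm × 100,000 = 89,100,000 BTU
Gas: input = 89,100,000 / 0.97 = 91,855,670 BTU = 918.6 therm → 918.6 × $2.61 = $2,397.43
Electric: 89,100,000 BTU / 3412 = 26,110 kWh → × $0.306 = $7,990.80
Difference = |$2,397.43 − $7,990.80| = $5,593.36 ≈ $5593

$5593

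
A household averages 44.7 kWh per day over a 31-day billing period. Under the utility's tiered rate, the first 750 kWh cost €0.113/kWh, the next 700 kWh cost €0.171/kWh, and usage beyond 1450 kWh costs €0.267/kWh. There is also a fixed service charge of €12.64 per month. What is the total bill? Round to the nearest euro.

€206

Usage = 44.7 kWh/day × 31 days = 1385.7 kWh
First 750 kWh × €0.113 = €84.75
Next 635.7 kWh × €0.171 = €108.70
Remaining tier: 0 kWh (not reached)
Energy charge = €193.45; + service €12.64 = €206.09 ≈ €206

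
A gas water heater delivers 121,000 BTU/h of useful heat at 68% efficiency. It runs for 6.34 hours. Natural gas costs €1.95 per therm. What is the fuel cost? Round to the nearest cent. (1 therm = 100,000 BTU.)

Heat delivered = 121,000 BTU/h × 6.34 h = 767,140 BTU
Gas input = 767,140 / 0.68 = 1,128,147 BTU
= 1,128,147 / 100,000 = 11.28 therm
Cost = 11.28 × €1.95/therm = €22.00

€22.00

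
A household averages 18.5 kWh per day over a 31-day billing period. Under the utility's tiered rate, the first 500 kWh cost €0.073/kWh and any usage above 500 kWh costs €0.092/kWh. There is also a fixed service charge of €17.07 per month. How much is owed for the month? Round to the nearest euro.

€60

Usage = 18.5 kWh/day × 31 days = 573.5 kWh
First 500 kWh × €0.073 = €36.50
Remaining 73.5 kWh × €0.092 = €6.76
Energy charge = €43.26; + service €17.07 = €60.33 ≈ €60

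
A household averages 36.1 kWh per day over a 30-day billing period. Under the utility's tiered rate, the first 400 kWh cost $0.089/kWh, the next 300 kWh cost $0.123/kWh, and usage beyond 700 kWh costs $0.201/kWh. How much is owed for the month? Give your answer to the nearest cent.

$149.48

Usage = 36.1 kWh/day × 30 days = 1083 kWh
First 400 kWh × $0.089 = $35.60
Next 300 kWh × $0.123 = $36.90
Remaining 383 kWh × $0.201 = $76.98
Total = $149.48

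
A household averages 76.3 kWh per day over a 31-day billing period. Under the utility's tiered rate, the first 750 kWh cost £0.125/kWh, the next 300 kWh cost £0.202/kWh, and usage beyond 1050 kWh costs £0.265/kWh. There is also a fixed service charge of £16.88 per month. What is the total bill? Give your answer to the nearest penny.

Usage = 76.3 kWh/day × 31 days = 2365.3 kWh
First 750 kWh × £0.125 = £93.75
Next 300 kWh × £0.202 = £60.60
Remaining 1315.3 kWh × £0.265 = £348.55
Energy charge = £502.90; + service £16.88 = £519.78

£519.78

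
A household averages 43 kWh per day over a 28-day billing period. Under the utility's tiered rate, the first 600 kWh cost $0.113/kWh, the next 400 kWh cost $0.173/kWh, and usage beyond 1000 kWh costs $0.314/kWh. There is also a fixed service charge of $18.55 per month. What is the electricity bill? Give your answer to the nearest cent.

$219.61

Usage = 43 kWh/day × 28 days = 1204 kWh
First 600 kWh × $0.113 = $67.80
Next 400 kWh × $0.173 = $69.20
Remaining 204 kWh × $0.314 = $64.06
Energy charge = $201.06; + service $18.55 = $219.61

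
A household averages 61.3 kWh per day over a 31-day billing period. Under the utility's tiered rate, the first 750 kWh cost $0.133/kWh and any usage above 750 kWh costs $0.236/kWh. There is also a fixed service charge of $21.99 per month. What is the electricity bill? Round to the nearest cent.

Usage = 61.3 kWh/day × 31 days = 1900.3 kWh
First 750 kWh × $0.133 = $99.75
Remaining 1150.3 kWh × $0.236 = $271.47
Energy charge = $371.22; + service $21.99 = $393.21

$393.21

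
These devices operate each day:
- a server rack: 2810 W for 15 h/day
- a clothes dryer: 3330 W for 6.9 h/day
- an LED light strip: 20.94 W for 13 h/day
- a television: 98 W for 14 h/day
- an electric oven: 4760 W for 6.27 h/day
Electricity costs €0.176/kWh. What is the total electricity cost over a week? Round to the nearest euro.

server rack: 2810 W × 15 h × 7 d = 295,050 Wh = 295.1 kWh
clothes dryer: 3330 W × 6.9 h × 7 d = 160,839 Wh = 160.8 kWh
LED light strip: 20.94 W × 13 h × 7 d = 1,906 Wh = 1.906 kWh
television: 98 W × 14 h × 7 d = 9,604 Wh = 9.604 kWh
electric oven: 4760 W × 6.27 h × 7 d = 208,916 Wh = 208.9 kWh
Total energy = 295.1 + 160.8 + 1.906 + 9.604 + 208.9 = 676.3 kWh
Cost = 676.3 kWh × €0.176 = €119.03 ≈ €119

€119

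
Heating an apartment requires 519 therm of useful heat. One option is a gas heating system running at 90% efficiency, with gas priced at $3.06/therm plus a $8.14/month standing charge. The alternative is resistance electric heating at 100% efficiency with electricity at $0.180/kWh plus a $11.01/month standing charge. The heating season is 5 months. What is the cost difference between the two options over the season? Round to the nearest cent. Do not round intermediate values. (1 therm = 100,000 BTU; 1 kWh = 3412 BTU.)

$987.73

Heat load = 519 therm × 100,000 = 51,900,000 BTU
Gas: input = 51,900,000 / 0.90 = 57,666,667 BTU = 576.7 therm → 576.7 × $3.06 = $1,764.60; + 5 × $8.14 standing = $1,805.30
Electric: 51,900,000 BTU / 3412 = 15,210 kWh → × $0.180 = $2,737.98; + 5 × $11.01 standing = $2,793.03
Difference = |$1,805.30 − $2,793.03| = $987.73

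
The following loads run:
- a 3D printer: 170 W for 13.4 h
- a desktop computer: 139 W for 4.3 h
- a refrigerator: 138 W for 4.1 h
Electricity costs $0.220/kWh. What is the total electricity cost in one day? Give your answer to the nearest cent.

3D printer: 170 W × 13.4 h = 2,278 Wh = 2.278 kWh
desktop computer: 139 W × 4.3 h = 598 Wh = 0.5977 kWh
refrigerator: 138 W × 4.1 h = 566 Wh = 0.5658 kWh
Total energy = 2.278 + 0.5977 + 0.5658 = 3.442 kWh
Cost = 3.442 kWh × $0.220 = $0.76

$0.76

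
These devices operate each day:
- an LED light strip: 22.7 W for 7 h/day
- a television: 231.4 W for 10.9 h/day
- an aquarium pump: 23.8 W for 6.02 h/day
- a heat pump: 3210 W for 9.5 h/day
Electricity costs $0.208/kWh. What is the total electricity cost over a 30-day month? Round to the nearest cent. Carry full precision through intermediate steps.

LED light strip: 22.7 W × 7 h × 30 d = 4,767 Wh = 4.767 kWh
television: 231.4 W × 10.9 h × 30 d = 75,668 Wh = 75.67 kWh
aquarium pump: 23.8 W × 6.02 h × 30 d = 4,298 Wh = 4.298 kWh
heat pump: 3210 W × 9.5 h × 30 d = 914,850 Wh = 914.9 kWh
Total energy = 4.767 + 75.67 + 4.298 + 914.9 = 999.6 kWh
Cost = 999.6 kWh × $0.208 = $207.91

$207.91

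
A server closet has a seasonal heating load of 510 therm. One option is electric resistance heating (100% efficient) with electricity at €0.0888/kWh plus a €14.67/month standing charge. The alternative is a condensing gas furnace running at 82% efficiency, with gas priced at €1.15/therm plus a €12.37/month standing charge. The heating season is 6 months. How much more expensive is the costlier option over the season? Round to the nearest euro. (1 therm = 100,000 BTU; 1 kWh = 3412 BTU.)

€626

Heat load = 510 therm × 100,000 = 51,000,000 BTU
Gas: input = 51,000,000 / 0.82 = 62,195,122 BTU = 622 therm → 622 × €1.15 = €715.24; + 6 × €12.37 standing = €789.46
Electric: 51,000,000 BTU / 3412 = 14,950 kWh → × €0.0888 = €1,327.32; + 6 × €14.67 standing = €1,415.34
Difference = |€789.46 − €1,415.34| = €625.87 ≈ €626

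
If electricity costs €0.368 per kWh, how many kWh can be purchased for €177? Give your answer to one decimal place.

€177 / €0.368 per kWh = 481 kWh

481.0 kWh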